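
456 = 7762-7306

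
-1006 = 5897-6903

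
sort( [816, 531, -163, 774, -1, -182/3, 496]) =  [-163, -182/3, -1, 496, 531, 774, 816]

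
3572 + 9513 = 13085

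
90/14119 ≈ 0.00637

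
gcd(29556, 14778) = 14778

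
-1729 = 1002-2731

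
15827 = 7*2261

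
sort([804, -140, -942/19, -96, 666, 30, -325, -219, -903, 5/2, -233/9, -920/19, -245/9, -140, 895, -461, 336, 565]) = [-903, -461, -325, -219, -140, -140, -96, -942/19, -920/19, -245/9, -233/9, 5/2, 30, 336, 565, 666, 804, 895]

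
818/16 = 409/8 ≈ 51.13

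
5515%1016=435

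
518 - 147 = 371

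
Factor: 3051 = 3^3*113^1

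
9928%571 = 221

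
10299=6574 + 3725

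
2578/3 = 859 + 1/3 ≈ 859.33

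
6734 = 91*74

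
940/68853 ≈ 0.0137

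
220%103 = 14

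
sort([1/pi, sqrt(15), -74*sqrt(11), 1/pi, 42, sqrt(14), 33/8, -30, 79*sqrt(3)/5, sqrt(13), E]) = [-74*sqrt(11), -30, 1/pi, 1/pi, E, sqrt(13), sqrt(14), sqrt(15), 33/8, 79*sqrt(3)/5, 42]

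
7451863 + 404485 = 7856348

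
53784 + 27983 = 81767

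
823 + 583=1406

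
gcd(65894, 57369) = 1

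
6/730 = 3/365≈0.00822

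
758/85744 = 379/42872 ≈ 0.00884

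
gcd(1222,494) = 26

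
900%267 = 99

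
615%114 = 45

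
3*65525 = 196575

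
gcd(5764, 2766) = 2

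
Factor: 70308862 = 2^1 * 13^1 * 67^1 * 40361^1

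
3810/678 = 5 + 70/113 ≈ 5.62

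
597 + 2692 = 3289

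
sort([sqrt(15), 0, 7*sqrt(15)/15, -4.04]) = [-4.04, 0, 7*sqrt(15)/15, sqrt(15)]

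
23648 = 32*739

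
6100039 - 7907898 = -1807859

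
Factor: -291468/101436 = -1*79^(-1)*227^1 = -227/79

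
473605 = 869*545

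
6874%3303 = 268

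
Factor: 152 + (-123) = 29^1 = 29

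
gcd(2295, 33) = 3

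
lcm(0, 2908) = 0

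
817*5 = 4085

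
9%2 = 1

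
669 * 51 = 34119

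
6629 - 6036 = 593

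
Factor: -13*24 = -1*2^3*3^1*13^1 = -312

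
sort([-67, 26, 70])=[-67, 26, 70]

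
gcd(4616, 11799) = 1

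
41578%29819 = 11759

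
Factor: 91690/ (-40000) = -1*2^ (-5)*5^ (-3)*53^1*173^1 = -9169/4000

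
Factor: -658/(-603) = 2^1 * 3^(-2) * 7^1 * 47^1 * 67^(-1)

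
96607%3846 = 457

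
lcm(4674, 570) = 23370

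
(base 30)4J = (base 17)83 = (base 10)139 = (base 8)213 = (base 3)12011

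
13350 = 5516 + 7834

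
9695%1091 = 967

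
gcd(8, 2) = 2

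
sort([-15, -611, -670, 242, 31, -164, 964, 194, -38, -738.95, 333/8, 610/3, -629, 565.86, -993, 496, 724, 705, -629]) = [-993, -738.95, -670, -629, -629, -611, -164, -38, -15, 31, 333/8, 194, 610/3, 242, 496, 565.86, 705, 724, 964]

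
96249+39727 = 135976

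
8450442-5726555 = 2723887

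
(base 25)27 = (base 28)21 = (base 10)57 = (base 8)71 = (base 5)212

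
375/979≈0.383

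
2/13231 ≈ 0.000151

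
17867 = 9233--8634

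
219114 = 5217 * 42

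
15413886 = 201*76686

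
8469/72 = 941/8 ≈ 117.63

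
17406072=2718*6404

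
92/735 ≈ 0.125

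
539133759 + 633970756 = 1173104515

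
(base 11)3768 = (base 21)b30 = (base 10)4914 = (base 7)20220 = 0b1001100110010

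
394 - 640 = -246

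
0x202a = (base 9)12258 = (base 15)268e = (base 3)102021222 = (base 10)8234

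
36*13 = 468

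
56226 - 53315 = 2911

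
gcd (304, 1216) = 304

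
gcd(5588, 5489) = 11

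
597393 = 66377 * 9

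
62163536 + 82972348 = 145135884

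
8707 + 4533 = 13240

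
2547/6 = 424 + 1/2 = 424.50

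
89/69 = 1 + 20/69 ≈ 1.29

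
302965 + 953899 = 1256864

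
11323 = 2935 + 8388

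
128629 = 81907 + 46722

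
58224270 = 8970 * 6491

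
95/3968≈0.0239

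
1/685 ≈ 0.00146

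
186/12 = 31/2 = 15.50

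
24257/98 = 247 + 51/98 ≈ 247.52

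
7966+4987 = 12953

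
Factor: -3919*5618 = -1*2^1*53^2*3919^1 = -22016942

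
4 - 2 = 2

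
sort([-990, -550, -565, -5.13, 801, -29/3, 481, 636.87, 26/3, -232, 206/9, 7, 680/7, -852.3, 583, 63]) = [-990, -852.3, -565, -550, -232, -29/3, -5.13, 7, 26/3, 206/9, 63, 680/7, 481, 583, 636.87, 801]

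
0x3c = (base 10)60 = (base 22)2g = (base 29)22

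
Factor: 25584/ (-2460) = -1 * 2^2 * 5^ (-1) * 13^1 = -52/5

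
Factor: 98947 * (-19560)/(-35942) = 2^2 * 3^1 * 5^1 * 163^1 * 17971^(-1) * 98947^1 = 967701660/17971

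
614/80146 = 307/40073 ≈ 0.00766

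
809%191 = 45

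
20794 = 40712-19918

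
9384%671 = 661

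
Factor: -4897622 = -1*2^1*191^1*12821^1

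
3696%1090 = 426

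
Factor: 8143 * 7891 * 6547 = 13^1 * 17^1 * 479^1 * 607^1 * 6547^1 = 420686735911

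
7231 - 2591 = 4640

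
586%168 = 82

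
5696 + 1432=7128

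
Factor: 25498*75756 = 2^3*3^1*11^1*19^1*59^1*61^1*107^1 = 1931626488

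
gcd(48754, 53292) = 2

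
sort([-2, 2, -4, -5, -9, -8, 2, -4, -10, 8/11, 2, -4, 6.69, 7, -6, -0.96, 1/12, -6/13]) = [-10, -9, -8, -6, -5, -4, -4, -4, -2, -0.96, -6/13, 1/12, 8/11, 2, 2, 2, 6.69, 7]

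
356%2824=356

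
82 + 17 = 99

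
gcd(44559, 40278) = 3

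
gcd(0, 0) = 0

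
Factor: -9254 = -1 * 2^1 * 7^1 * 661^1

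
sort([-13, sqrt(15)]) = [-13, sqrt(15)]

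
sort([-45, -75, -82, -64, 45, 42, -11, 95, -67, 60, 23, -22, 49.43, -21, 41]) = [-82, -75, -67, -64, -45, -22, -21, -11, 23, 41, 42, 45, 49.43, 60, 95]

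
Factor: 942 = 2^1 * 3^1 * 157^1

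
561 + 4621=5182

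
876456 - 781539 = 94917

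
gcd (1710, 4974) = 6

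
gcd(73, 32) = 1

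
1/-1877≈-0.000533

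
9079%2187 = 331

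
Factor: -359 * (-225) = 3^2 * 5^2 * 359^1 = 80775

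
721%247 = 227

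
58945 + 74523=133468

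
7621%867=685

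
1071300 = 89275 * 12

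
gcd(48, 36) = 12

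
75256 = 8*9407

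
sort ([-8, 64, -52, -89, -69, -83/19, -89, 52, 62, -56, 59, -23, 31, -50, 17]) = [-89, -89, -69, -56, -52, -50, -23, -8, -83/19, 17, 31, 52, 59, 62, 64]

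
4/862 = 2/431 ≈ 0.00464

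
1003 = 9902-8899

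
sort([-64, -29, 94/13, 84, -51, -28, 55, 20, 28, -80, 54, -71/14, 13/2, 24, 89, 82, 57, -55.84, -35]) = [-80, -64, -55.84, -51, -35, -29, -28, -71/14, 13/2, 94/13, 20, 24, 28, 54, 55, 57, 82, 84, 89]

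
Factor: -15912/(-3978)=2^2=4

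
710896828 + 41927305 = 752824133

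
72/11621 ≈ 0.00620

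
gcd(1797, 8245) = 1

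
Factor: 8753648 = 2^4 * 547103^1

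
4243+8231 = 12474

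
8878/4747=1 + 4131/4747 ≈ 1.87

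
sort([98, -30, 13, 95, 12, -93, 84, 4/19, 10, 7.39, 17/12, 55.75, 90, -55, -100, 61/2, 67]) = [-100, -93, -55, -30, 4/19, 17/12, 7.39, 10, 12, 13, 61/2, 55.75, 67, 84, 90, 95, 98]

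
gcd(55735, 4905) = 5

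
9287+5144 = 14431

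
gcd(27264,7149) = 3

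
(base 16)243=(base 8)1103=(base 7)1455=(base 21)16c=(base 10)579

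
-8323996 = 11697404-20021400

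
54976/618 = 88 + 296/309 ≈ 88.96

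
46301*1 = 46301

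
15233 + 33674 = 48907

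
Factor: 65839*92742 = 2^1*3^1*13^1*29^1*41^1*65839^1 = 6106040538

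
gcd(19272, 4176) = 24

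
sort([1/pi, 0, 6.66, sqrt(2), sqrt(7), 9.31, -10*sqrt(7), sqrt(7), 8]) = [-10*sqrt(7), 0, 1/pi, sqrt(2), sqrt(7), sqrt(7), 6.66, 8, 9.31]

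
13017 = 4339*3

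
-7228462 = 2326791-9555253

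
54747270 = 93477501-38730231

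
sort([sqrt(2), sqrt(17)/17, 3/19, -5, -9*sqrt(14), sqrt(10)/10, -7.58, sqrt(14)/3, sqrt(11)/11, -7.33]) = [-9*sqrt(14), -7.58, -7.33, -5, 3/19, sqrt(17)/17, sqrt(11)/11, sqrt(10)/10, sqrt(14)/3, sqrt(2)]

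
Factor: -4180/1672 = -1*2^(-1)*5^1 = -5/2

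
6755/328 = 20 + 195/328 ≈ 20.59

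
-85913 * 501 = -43042413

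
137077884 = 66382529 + 70695355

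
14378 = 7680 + 6698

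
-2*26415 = -52830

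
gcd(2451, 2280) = 57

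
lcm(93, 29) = 2697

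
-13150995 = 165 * (-79703)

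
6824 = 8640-1816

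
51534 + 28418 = 79952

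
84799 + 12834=97633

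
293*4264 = 1249352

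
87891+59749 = 147640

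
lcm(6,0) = 0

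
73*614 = 44822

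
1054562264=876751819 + 177810445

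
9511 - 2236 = 7275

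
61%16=13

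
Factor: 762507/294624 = 2^(-5) * 11^(-1) * 911^1 = 911/352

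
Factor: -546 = -1*2^1*3^1*7^1*13^1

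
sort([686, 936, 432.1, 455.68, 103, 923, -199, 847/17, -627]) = [-627, -199, 847/17, 103, 432.1, 455.68, 686, 923, 936]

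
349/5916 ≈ 0.0590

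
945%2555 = 945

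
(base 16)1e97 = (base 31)84j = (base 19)12d3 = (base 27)ak1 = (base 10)7831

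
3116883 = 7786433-4669550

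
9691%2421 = 7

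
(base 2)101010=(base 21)20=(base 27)1f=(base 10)42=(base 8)52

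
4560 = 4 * 1140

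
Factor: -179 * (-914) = 2^1 * 179^1 * 457^1 = 163606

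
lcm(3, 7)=21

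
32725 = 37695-4970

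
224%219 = 5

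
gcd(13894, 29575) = 1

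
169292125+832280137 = 1001572262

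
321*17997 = 5777037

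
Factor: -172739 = -1*7^1*24677^1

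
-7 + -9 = -16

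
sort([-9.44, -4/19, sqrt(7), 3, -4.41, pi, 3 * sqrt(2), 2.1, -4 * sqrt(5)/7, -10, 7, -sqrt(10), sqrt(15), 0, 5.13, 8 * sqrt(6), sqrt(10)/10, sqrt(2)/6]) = [-10, -9.44, -4.41, -sqrt(10), -4 * sqrt(5)/7, -4/19, 0, sqrt(2)/6, sqrt(10)/10, 2.1, sqrt(7), 3, pi, sqrt(15), 3 * sqrt(2), 5.13, 7, 8 * sqrt(6)]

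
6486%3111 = 264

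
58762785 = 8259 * 7115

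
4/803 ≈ 0.00498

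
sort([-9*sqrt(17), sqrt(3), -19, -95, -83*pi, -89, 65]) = [-83*pi, -95, -89, -9*sqrt(17), -19, sqrt(3), 65]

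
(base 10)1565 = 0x61d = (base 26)285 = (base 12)aa5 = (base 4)120131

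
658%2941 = 658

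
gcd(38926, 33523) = 1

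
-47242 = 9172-56414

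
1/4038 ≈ 0.000248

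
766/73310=383/36655 ≈ 0.0104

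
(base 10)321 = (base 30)al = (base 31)ab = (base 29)b2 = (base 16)141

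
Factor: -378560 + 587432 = 2^3 * 3^3 * 967^1 = 208872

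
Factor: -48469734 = -1*2^1*3^2*2692763^1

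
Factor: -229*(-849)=3^1*229^1*283^1=194421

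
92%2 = 0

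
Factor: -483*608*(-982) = 2^6*3^1*7^1*19^1*23^1*491^1 = 288378048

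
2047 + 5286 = 7333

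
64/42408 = 8/5301 ≈ 0.00151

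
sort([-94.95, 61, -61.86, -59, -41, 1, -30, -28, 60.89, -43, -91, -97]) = [-97, -94.95, -91, -61.86, -59, -43, -41, -30, -28, 1, 60.89, 61]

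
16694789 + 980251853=996946642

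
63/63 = 1 = 1.00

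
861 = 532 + 329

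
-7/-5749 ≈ 0.00122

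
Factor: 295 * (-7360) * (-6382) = 2^7 * 5^2 * 23^1 * 59^1 * 3191^1 = 13856598400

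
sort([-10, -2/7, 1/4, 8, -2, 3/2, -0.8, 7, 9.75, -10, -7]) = [-10, -10, -7, -2, -0.8, -2/7, 1/4, 3/2, 7, 8, 9.75]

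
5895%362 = 103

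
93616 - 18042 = 75574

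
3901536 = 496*7866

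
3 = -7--10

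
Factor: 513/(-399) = -1*3^2*7^(-1) = -9/7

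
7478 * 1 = 7478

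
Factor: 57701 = 7^1 * 8243^1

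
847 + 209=1056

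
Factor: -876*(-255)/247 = 2^2*3^2*5^1*13^(-1)*17^1*19^(-1)*73^1 = 223380/247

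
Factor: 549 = 3^2 * 61^1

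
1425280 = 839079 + 586201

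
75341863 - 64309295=11032568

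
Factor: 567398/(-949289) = -1*2^1*11^(-1)*13^1*139^1*157^1*211^(-1)*409^(-1)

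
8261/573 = 14 + 239/573 ≈ 14.42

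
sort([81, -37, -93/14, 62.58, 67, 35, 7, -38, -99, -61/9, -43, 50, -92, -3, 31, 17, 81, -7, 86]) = [-99, -92, -43, -38, -37, -7, -61/9, -93/14, -3, 7, 17, 31, 35, 50, 62.58, 67, 81, 81, 86]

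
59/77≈0.766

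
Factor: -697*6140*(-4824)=2^5*3^2*5^1*17^1*41^1*67^1*307^1=20644693920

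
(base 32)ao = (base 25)dj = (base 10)344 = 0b101011000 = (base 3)110202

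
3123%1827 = 1296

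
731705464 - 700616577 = 31088887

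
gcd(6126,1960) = 2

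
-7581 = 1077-8658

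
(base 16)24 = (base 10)36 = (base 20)1g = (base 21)1f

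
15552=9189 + 6363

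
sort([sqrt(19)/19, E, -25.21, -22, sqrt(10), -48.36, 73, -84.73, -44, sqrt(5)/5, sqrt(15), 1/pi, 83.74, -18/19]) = [-84.73, -48.36, -44, -25.21, -22, -18/19, sqrt(19)/19, 1/pi, sqrt(5)/5, E, sqrt(10), sqrt(15), 73, 83.74]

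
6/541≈0.0111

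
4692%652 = 128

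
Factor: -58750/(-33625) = 2^1*5^1*47^1*269^(-1) = 470/269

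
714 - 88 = 626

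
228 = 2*114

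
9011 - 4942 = 4069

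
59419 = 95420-36001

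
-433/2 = -216 - 1/2 = -216.50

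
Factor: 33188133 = 3^1 * 11^1 * 1005701^1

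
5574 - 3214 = 2360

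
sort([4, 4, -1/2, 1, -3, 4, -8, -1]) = [-8, -3, -1, -1/2, 1, 4, 4, 4]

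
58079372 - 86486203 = -28406831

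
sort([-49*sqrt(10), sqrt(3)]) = [-49*sqrt(10), sqrt(3)]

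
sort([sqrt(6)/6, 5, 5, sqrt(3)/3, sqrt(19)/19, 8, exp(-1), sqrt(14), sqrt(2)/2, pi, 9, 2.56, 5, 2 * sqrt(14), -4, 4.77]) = [-4, sqrt(19)/19, exp(-1), sqrt(6)/6, sqrt(3)/3, sqrt(2)/2, 2.56, pi, sqrt(14), 4.77, 5, 5, 5, 2 * sqrt(14), 8, 9]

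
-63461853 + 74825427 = 11363574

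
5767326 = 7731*746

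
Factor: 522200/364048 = 2^(-1)*5^2*7^1*61^(-1) = 175/122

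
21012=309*68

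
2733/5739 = 911/1913 ≈ 0.476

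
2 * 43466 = 86932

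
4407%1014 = 351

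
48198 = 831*58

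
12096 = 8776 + 3320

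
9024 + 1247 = 10271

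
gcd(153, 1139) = 17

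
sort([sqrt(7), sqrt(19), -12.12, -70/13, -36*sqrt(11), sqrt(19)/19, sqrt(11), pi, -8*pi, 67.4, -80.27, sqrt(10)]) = [-36*sqrt(11), -80.27, -8*pi, -12.12, -70/13, sqrt(19)/19, sqrt(7), pi, sqrt(10), sqrt(11), sqrt(19), 67.4]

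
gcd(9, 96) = 3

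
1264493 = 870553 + 393940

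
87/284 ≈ 0.306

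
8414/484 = 17 + 93/242 ≈ 17.38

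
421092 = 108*3899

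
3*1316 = 3948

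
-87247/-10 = 8724 + 7/10 = 8724.70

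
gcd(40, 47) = 1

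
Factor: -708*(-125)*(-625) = -1*2^2*3^1*5^7*59^1 = -55312500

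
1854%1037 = 817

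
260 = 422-162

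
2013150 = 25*80526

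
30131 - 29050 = 1081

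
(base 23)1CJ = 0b1100111000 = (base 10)824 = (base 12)588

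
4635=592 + 4043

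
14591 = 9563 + 5028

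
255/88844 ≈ 0.00287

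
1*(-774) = -774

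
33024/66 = 500 + 4/11 ≈ 500.36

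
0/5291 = 0 = 0.00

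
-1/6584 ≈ -0.000152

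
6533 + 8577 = 15110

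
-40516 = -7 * 5788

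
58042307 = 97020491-38978184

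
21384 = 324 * 66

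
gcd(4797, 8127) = 9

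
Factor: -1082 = -1*2^1*541^1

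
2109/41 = 51 + 18/41 ≈ 51.44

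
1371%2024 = 1371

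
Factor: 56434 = 2^1 * 7^1 * 29^1 * 139^1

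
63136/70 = 31568/35≈901.94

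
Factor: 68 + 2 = 2^1*5^1*7^1 = 70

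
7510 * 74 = 555740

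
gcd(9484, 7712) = 4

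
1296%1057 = 239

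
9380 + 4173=13553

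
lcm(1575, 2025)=14175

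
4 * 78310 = 313240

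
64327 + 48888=113215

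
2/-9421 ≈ -0.000212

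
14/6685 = 2/955 ≈ 0.00209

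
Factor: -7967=-1 * 31^1 * 257^1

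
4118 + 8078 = 12196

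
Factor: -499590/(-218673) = 2^1 * 3^(-1) * 5^1 * 61^1 * 89^(-1) = 610/267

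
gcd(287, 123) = 41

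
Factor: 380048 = 2^4*23753^1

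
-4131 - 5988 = -10119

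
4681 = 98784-94103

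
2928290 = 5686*515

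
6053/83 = 72+77/83 ≈ 72.93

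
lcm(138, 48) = 1104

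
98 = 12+86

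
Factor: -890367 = -1 * 3^1 * 449^1 * 661^1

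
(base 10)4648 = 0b1001000101000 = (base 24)81g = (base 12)2834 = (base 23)8i2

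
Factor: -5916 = -1 * 2^2 * 3^1 * 17^1 * 29^1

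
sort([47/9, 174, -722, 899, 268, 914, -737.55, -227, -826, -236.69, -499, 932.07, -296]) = [-826, -737.55, -722, -499, -296, -236.69, -227, 47/9, 174, 268, 899, 914, 932.07]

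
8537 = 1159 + 7378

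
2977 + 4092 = 7069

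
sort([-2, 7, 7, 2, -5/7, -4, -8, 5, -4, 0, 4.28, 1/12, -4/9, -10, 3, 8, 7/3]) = [-10, -8, -4, -4, -2, -5/7, -4/9, 0, 1/12, 2, 7/3, 3, 4.28, 5, 7, 7, 8]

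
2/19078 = 1/9539 ≈ 0.000105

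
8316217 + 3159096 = 11475313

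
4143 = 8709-4566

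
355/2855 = 71/571 ≈ 0.124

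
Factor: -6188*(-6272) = 2^9*7^3*13^1*17^1 = 38811136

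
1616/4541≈0.356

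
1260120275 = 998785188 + 261335087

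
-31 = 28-59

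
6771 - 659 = 6112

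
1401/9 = 155+2/3≈155.67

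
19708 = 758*26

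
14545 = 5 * 2909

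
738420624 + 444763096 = 1183183720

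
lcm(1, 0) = 0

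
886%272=70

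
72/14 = 36/7 ≈ 5.14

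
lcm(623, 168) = 14952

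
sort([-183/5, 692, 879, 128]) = [-183/5, 128, 692, 879]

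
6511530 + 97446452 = 103957982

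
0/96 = 0 = 0.00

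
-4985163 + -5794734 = -10779897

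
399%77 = 14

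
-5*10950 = -54750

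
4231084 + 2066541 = 6297625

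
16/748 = 4/187 ≈ 0.0214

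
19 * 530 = 10070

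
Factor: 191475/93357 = 5^2*11^(-1)*37^1*41^(-1) = 925/451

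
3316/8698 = 1658/4349 ≈ 0.381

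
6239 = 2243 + 3996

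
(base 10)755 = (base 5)11010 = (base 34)m7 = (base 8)1363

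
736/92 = 8 = 8.00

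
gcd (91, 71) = 1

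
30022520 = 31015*968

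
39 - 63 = -24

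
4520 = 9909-5389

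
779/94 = 8 + 27/94 ≈ 8.29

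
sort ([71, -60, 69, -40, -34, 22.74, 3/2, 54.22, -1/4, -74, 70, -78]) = [-78, -74, -60, -40, -34, -1/4, 3/2, 22.74, 54.22, 69, 70, 71]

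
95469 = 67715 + 27754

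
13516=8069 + 5447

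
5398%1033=233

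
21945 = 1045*21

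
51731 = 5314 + 46417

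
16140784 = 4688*3443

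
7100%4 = 0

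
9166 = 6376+2790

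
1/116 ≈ 0.00862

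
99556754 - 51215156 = 48341598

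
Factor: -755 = -1 * 5^1 * 151^1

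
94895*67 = 6357965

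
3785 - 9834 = -6049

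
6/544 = 3/272 ≈ 0.0110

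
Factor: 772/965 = 2^2 * 5^(-1) = 4/5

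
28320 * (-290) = -8212800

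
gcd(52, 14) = 2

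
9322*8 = 74576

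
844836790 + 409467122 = 1254303912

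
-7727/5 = -1545 - 2/5 = -1545.40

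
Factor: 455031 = 3^3 * 19^1 * 887^1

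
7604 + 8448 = 16052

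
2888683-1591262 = 1297421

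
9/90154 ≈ 0.0000998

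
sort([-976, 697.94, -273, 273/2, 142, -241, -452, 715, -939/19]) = [-976, -452, -273, -241, -939/19, 273/2, 142, 697.94, 715]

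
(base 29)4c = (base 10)128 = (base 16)80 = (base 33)3t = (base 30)48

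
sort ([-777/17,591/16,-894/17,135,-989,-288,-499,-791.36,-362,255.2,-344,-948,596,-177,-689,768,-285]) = [-989,-948,-791.36,-689,-499,-362,-344,-288,-285,-177,-894/17,-777/17,591/16,135,255.2,596,768]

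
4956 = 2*2478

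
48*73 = 3504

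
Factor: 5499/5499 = 1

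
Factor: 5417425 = 5^2 * 13^1 * 79^1 * 211^1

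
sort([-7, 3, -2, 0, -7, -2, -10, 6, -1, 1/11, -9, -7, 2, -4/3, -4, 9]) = [-10, -9, -7, -7, -7, -4, -2, -2, -4/3, -1, 0, 1/11, 2, 3, 6, 9]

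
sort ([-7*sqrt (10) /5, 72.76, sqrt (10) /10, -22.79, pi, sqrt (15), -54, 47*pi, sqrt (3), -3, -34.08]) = [-54, -34.08, -22.79, -7*sqrt (10) /5, -3, sqrt (10) /10, sqrt (3), pi, sqrt (15), 72.76, 47*pi]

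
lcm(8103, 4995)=364635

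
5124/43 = 119+7/43 ≈ 119.16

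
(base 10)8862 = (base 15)295c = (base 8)21236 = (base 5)240422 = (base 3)110011020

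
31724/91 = 4532/13 ≈ 348.62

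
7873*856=6739288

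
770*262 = 201740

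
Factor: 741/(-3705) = -1*5^(-1) = -1/5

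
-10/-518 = 5/259 ≈ 0.0193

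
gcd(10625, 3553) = 17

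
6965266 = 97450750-90485484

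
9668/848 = 11+85/212 ≈ 11.40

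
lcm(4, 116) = 116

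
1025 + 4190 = 5215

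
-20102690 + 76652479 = 56549789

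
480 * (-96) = -46080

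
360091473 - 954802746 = -594711273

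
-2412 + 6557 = 4145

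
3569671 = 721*4951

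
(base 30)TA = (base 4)31300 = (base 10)880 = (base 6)4024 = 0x370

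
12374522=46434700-34060178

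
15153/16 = 947+1/16 ≈ 947.06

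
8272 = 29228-20956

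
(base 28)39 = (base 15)63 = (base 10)93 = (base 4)1131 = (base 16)5d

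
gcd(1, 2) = 1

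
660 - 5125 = -4465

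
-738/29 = -25 - 13/29 ≈ -25.45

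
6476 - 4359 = 2117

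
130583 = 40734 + 89849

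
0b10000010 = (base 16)82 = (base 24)5a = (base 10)130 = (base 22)5k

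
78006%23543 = 7377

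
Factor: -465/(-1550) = 2^(-1) * 3^1 * 5^(-1) = 3/10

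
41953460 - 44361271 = -2407811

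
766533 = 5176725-4410192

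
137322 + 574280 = 711602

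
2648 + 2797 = 5445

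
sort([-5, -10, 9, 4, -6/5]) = [-10, -5, -6/5, 4, 9]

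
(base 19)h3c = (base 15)1c8b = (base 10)6206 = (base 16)183e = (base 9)8455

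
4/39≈0.103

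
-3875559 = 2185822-6061381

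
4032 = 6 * 672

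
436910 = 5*87382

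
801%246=63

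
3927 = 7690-3763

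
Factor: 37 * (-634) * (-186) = 2^2 * 3^1 * 31^1 * 37^1 * 317^1 = 4363188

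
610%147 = 22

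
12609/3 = 4203 = 4203.00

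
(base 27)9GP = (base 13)326B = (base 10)7018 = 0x1B6A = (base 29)8A0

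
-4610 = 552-5162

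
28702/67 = 428+26/67 ≈ 428.39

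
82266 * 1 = 82266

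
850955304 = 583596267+267359037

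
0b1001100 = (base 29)2i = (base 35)26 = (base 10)76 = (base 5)301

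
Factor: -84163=-1 * 84163^1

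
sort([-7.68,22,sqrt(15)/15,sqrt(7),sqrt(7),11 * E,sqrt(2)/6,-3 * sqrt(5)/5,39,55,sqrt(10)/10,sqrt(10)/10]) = [-7.68,-3 * sqrt(5)/5,sqrt(2)/6,sqrt(15)/15,sqrt(10)/10,sqrt(10)/10,sqrt(7),sqrt(7),22,11 * E,39,55]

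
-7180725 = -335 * 21435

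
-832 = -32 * 26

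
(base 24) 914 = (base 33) 4pv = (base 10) 5212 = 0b1010001011100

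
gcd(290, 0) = 290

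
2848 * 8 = 22784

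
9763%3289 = 3185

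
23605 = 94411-70806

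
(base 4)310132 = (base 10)3358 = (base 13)16b4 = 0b110100011110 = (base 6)23314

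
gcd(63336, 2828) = 28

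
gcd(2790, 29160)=90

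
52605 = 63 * 835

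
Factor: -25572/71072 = -1*2^(-3)*3^1*2131^1*2221^(-1) = -6393/17768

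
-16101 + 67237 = 51136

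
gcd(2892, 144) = 12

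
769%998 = 769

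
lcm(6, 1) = 6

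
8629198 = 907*9514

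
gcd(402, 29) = 1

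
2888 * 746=2154448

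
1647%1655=1647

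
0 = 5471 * 0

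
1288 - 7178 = -5890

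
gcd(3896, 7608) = 8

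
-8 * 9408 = -75264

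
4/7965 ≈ 0.000502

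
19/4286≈0.00443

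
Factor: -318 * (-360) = 2^4 * 3^3 * 5^1 * 53^1 = 114480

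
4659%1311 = 726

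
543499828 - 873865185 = -330365357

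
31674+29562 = 61236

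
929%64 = 33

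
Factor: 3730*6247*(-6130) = -1*2^2*5^2*373^1*613^1*6247^1 = -142837030300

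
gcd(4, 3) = 1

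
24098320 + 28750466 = 52848786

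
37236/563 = 66 + 78/563 ≈ 66.14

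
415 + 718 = 1133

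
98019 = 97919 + 100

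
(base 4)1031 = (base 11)70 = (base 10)77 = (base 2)1001101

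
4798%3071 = 1727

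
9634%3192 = 58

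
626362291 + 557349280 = 1183711571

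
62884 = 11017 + 51867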